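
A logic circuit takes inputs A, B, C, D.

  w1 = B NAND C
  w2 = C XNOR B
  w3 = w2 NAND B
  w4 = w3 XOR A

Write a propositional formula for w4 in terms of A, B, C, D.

((C XNOR B) NAND B) XOR A

w2 = C XNOR B
w3 = w2 NAND B = (C XNOR B) NAND B
w4 = w3 XOR A = ((C XNOR B) NAND B) XOR A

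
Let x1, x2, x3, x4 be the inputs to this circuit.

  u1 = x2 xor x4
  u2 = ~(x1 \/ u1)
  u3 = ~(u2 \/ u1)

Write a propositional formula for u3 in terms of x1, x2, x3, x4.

~((~(x1 \/ (x2 xor x4))) \/ (x2 xor x4))

u1 = x2 xor x4
u2 = ~(x1 \/ u1) = ~(x1 \/ (x2 xor x4))
u3 = ~(u2 \/ u1) = ~((~(x1 \/ (x2 xor x4))) \/ (x2 xor x4))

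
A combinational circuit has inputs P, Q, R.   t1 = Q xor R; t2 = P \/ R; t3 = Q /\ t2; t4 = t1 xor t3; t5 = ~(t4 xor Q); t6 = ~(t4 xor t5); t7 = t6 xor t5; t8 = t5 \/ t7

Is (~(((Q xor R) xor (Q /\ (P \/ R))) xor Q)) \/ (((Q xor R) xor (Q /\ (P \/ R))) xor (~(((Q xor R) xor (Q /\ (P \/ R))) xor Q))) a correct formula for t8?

No

t1 = Q xor R
t2 = P \/ R
t3 = Q /\ t2 = Q /\ (P \/ R)
t4 = t1 xor t3 = (Q xor R) xor (Q /\ (P \/ R))
t5 = ~(t4 xor Q) = ~(((Q xor R) xor (Q /\ (P \/ R))) xor Q)
t6 = ~(t4 xor t5) = ~(((Q xor R) xor (Q /\ (P \/ R))) xor (~(((Q xor R) xor (Q /\ (P \/ R))) xor Q)))
t7 = t6 xor t5 = (~(((Q xor R) xor (Q /\ (P \/ R))) xor (~(((Q xor R) xor (Q /\ (P \/ R))) xor Q)))) xor (~(((Q xor R) xor (Q /\ (P \/ R))) xor Q))
t8 = t5 \/ t7 = (~(((Q xor R) xor (Q /\ (P \/ R))) xor Q)) \/ ((~(((Q xor R) xor (Q /\ (P \/ R))) xor (~(((Q xor R) xor (Q /\ (P \/ R))) xor Q)))) xor (~(((Q xor R) xor (Q /\ (P \/ R))) xor Q)))
At P=0, Q=0, R=1: circuit gives 0, formula gives 1.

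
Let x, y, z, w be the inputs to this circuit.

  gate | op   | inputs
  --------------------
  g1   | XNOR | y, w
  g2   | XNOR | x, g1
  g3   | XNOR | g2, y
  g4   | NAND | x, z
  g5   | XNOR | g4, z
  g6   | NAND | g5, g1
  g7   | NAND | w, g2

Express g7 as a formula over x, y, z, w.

w NAND (x XNOR (y XNOR w))

g1 = y XNOR w
g2 = x XNOR g1 = x XNOR (y XNOR w)
g7 = w NAND g2 = w NAND (x XNOR (y XNOR w))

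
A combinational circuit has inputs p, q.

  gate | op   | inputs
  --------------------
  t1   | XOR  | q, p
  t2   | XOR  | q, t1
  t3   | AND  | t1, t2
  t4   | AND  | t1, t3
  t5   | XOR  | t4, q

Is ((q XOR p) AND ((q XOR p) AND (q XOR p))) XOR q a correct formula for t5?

t1 = q XOR p
t2 = q XOR t1 = q XOR (q XOR p)
t3 = t1 AND t2 = (q XOR p) AND (q XOR (q XOR p))
t4 = t1 AND t3 = (q XOR p) AND ((q XOR p) AND (q XOR (q XOR p)))
t5 = t4 XOR q = ((q XOR p) AND ((q XOR p) AND (q XOR (q XOR p)))) XOR q
At p=0, q=1: circuit gives 1, formula gives 0.

No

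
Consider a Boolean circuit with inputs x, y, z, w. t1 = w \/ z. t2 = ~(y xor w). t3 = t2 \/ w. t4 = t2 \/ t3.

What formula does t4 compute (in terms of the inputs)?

t2 = ~(y xor w)
t3 = t2 \/ w = (~(y xor w)) \/ w
t4 = t2 \/ t3 = (~(y xor w)) \/ ((~(y xor w)) \/ w)

(~(y xor w)) \/ ((~(y xor w)) \/ w)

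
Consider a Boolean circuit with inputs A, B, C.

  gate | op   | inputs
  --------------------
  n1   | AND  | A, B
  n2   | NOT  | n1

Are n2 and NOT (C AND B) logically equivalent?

No

n1 = A AND B
n2 = NOT n1 = NOT (A AND B)
At A=0, B=1, C=1: circuit gives 1, formula gives 0.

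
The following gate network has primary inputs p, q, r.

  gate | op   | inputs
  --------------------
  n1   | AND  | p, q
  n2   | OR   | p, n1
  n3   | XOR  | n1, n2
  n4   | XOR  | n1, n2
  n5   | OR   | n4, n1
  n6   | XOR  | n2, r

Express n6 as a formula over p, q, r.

n1 = p AND q
n2 = p OR n1 = p OR (p AND q)
n6 = n2 XOR r = (p OR (p AND q)) XOR r

(p OR (p AND q)) XOR r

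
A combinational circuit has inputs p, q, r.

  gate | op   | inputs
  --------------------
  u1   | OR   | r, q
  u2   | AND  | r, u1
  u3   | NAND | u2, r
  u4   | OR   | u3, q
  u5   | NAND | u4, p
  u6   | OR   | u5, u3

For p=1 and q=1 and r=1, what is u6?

u1 = 1 OR 1 = 1
u2 = 1 AND 1 = 1
u3 = 1 NAND 1 = 0
u4 = 0 OR 1 = 1
u5 = 1 NAND 1 = 0
u6 = 0 OR 0 = 0

0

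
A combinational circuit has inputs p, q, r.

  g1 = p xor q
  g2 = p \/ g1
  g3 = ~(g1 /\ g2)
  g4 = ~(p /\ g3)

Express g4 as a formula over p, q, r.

~(p /\ (~((p xor q) /\ (p \/ (p xor q)))))

g1 = p xor q
g2 = p \/ g1 = p \/ (p xor q)
g3 = ~(g1 /\ g2) = ~((p xor q) /\ (p \/ (p xor q)))
g4 = ~(p /\ g3) = ~(p /\ (~((p xor q) /\ (p \/ (p xor q)))))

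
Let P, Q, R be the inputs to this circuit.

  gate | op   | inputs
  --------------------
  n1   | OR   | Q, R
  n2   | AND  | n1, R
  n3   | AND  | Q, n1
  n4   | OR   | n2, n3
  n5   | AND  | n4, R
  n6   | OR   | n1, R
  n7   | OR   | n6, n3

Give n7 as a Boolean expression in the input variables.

n1 = Q OR R
n3 = Q AND n1 = Q AND (Q OR R)
n6 = n1 OR R = (Q OR R) OR R
n7 = n6 OR n3 = ((Q OR R) OR R) OR (Q AND (Q OR R))

((Q OR R) OR R) OR (Q AND (Q OR R))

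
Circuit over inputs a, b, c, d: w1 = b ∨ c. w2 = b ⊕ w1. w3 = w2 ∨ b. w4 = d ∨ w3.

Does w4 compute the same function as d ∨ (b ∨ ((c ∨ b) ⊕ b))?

Yes

w1 = b ∨ c
w2 = b ⊕ w1 = b ⊕ (b ∨ c)
w3 = w2 ∨ b = (b ⊕ (b ∨ c)) ∨ b
w4 = d ∨ w3 = d ∨ ((b ⊕ (b ∨ c)) ∨ b)
At a=0, b=0, c=0, d=0: circuit gives 0, formula gives 0.
At a=0, b=0, c=0, d=1: circuit gives 1, formula gives 1.
Agrees on all 16 inputs.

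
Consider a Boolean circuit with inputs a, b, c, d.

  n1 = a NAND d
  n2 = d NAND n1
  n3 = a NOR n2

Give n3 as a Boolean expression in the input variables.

n1 = a NAND d
n2 = d NAND n1 = d NAND (a NAND d)
n3 = a NOR n2 = a NOR (d NAND (a NAND d))

a NOR (d NAND (a NAND d))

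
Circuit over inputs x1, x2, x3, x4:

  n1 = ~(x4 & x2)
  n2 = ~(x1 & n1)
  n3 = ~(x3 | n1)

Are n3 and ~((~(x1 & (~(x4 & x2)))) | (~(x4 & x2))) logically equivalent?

n1 = ~(x4 & x2)
n3 = ~(x3 | n1) = ~(x3 | (~(x4 & x2)))
At x1=0, x2=1, x3=0, x4=1: circuit gives 1, formula gives 0.

No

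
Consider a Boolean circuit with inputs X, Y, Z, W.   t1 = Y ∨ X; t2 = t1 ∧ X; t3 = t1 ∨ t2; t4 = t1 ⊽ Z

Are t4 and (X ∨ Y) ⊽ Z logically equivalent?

t1 = Y ∨ X
t4 = t1 ⊽ Z = (Y ∨ X) ⊽ Z
At X=0, Y=0, Z=1, W=0: circuit gives 0, formula gives 0.
At X=0, Y=0, Z=0, W=0: circuit gives 1, formula gives 1.
Agrees on all 16 inputs.

Yes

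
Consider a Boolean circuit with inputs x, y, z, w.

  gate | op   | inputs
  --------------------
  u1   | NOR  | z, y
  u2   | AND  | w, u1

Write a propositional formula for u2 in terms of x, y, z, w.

u1 = z NOR y
u2 = w AND u1 = w AND (z NOR y)

w AND (z NOR y)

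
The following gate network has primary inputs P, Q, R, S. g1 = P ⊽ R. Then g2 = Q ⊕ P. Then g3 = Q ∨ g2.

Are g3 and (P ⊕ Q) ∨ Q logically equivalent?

g2 = Q ⊕ P
g3 = Q ∨ g2 = Q ∨ (Q ⊕ P)
At P=0, Q=0, R=0, S=0: circuit gives 0, formula gives 0.
At P=0, Q=1, R=0, S=0: circuit gives 1, formula gives 1.
Agrees on all 16 inputs.

Yes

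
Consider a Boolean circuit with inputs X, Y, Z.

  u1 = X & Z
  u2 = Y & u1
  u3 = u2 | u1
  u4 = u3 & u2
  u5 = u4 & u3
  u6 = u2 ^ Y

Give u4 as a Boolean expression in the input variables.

u1 = X & Z
u2 = Y & u1 = Y & (X & Z)
u3 = u2 | u1 = (Y & (X & Z)) | (X & Z)
u4 = u3 & u2 = ((Y & (X & Z)) | (X & Z)) & (Y & (X & Z))

((Y & (X & Z)) | (X & Z)) & (Y & (X & Z))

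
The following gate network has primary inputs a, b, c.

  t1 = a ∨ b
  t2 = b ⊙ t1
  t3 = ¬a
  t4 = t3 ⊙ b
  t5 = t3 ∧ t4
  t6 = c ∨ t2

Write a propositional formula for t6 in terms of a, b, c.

c ∨ (b ⊙ (a ∨ b))

t1 = a ∨ b
t2 = b ⊙ t1 = b ⊙ (a ∨ b)
t6 = c ∨ t2 = c ∨ (b ⊙ (a ∨ b))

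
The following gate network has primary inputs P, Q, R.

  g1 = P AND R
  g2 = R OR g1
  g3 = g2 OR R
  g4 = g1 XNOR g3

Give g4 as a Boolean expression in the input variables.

(P AND R) XNOR ((R OR (P AND R)) OR R)

g1 = P AND R
g2 = R OR g1 = R OR (P AND R)
g3 = g2 OR R = (R OR (P AND R)) OR R
g4 = g1 XNOR g3 = (P AND R) XNOR ((R OR (P AND R)) OR R)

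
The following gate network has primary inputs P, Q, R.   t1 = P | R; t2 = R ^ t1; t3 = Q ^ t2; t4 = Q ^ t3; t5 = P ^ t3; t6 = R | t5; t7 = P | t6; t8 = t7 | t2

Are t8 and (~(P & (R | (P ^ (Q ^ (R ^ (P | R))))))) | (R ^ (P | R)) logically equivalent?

No

t1 = P | R
t2 = R ^ t1 = R ^ (P | R)
t3 = Q ^ t2 = Q ^ (R ^ (P | R))
t5 = P ^ t3 = P ^ (Q ^ (R ^ (P | R)))
t6 = R | t5 = R | (P ^ (Q ^ (R ^ (P | R))))
t7 = P | t6 = P | (R | (P ^ (Q ^ (R ^ (P | R)))))
t8 = t7 | t2 = (P | (R | (P ^ (Q ^ (R ^ (P | R)))))) | (R ^ (P | R))
At P=0, Q=0, R=0: circuit gives 0, formula gives 1.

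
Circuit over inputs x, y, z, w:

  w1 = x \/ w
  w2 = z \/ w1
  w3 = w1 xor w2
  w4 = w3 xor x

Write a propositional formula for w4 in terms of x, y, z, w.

((x \/ w) xor (z \/ (x \/ w))) xor x

w1 = x \/ w
w2 = z \/ w1 = z \/ (x \/ w)
w3 = w1 xor w2 = (x \/ w) xor (z \/ (x \/ w))
w4 = w3 xor x = ((x \/ w) xor (z \/ (x \/ w))) xor x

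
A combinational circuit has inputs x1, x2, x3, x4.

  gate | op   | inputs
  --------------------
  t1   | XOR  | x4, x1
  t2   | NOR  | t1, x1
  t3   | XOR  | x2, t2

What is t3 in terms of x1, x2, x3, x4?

x2 XOR ((x4 XOR x1) NOR x1)

t1 = x4 XOR x1
t2 = t1 NOR x1 = (x4 XOR x1) NOR x1
t3 = x2 XOR t2 = x2 XOR ((x4 XOR x1) NOR x1)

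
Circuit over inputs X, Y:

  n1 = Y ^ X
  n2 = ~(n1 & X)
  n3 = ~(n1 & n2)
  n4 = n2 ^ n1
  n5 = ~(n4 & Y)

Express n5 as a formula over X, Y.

n1 = Y ^ X
n2 = ~(n1 & X) = ~((Y ^ X) & X)
n4 = n2 ^ n1 = (~((Y ^ X) & X)) ^ (Y ^ X)
n5 = ~(n4 & Y) = ~(((~((Y ^ X) & X)) ^ (Y ^ X)) & Y)

~(((~((Y ^ X) & X)) ^ (Y ^ X)) & Y)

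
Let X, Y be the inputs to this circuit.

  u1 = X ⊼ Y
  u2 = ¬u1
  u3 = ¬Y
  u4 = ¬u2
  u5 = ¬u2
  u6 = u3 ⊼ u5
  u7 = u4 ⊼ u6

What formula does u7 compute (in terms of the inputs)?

u1 = X ⊼ Y
u2 = ¬u1 = ¬(X ⊼ Y)
u3 = ¬Y
u4 = ¬u2 = ¬¬(X ⊼ Y)
u5 = ¬u2 = ¬¬(X ⊼ Y)
u6 = u3 ⊼ u5 = ¬Y ⊼ ¬¬(X ⊼ Y)
u7 = u4 ⊼ u6 = ¬¬(X ⊼ Y) ⊼ (¬Y ⊼ ¬¬(X ⊼ Y))

¬¬(X ⊼ Y) ⊼ (¬Y ⊼ ¬¬(X ⊼ Y))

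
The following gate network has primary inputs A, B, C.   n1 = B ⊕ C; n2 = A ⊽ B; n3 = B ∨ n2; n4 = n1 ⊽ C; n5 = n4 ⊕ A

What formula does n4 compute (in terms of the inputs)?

n1 = B ⊕ C
n4 = n1 ⊽ C = (B ⊕ C) ⊽ C

(B ⊕ C) ⊽ C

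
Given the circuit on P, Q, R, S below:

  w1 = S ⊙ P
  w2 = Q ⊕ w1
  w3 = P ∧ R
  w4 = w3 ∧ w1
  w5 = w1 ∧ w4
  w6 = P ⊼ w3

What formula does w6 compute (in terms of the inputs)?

w3 = P ∧ R
w6 = P ⊼ w3 = P ⊼ (P ∧ R)

P ⊼ (P ∧ R)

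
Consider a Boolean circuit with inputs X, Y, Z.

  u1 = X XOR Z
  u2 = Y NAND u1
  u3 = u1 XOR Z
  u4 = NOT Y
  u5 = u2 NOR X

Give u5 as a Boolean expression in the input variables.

u1 = X XOR Z
u2 = Y NAND u1 = Y NAND (X XOR Z)
u5 = u2 NOR X = (Y NAND (X XOR Z)) NOR X

(Y NAND (X XOR Z)) NOR X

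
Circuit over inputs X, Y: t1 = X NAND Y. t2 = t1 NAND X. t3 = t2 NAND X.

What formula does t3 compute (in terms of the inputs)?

t1 = X NAND Y
t2 = t1 NAND X = (X NAND Y) NAND X
t3 = t2 NAND X = ((X NAND Y) NAND X) NAND X

((X NAND Y) NAND X) NAND X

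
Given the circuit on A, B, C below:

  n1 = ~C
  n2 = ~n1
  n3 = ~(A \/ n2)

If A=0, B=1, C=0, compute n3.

1

n1 = ~0 = 1
n2 = ~1 = 0
n3 = ~(0 \/ 0) = 1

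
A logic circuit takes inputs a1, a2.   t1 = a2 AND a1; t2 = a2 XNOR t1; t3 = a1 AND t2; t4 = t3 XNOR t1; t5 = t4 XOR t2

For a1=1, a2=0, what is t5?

1

t1 = 0 AND 1 = 0
t2 = 0 XNOR 0 = 1
t3 = 1 AND 1 = 1
t4 = 1 XNOR 0 = 0
t5 = 0 XOR 1 = 1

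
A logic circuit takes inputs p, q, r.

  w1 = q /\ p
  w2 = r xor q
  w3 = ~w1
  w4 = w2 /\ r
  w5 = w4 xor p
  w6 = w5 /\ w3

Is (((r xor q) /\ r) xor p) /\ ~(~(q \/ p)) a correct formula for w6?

w1 = q /\ p
w2 = r xor q
w3 = ~w1 = ~(q /\ p)
w4 = w2 /\ r = (r xor q) /\ r
w5 = w4 xor p = ((r xor q) /\ r) xor p
w6 = w5 /\ w3 = (((r xor q) /\ r) xor p) /\ ~(q /\ p)
At p=0, q=0, r=1: circuit gives 1, formula gives 0.

No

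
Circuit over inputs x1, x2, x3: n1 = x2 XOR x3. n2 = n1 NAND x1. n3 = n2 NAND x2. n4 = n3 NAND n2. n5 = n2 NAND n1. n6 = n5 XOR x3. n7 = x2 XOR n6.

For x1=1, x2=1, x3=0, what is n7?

n1 = 1 XOR 0 = 1
n2 = 1 NAND 1 = 0
n5 = 0 NAND 1 = 1
n6 = 1 XOR 0 = 1
n7 = 1 XOR 1 = 0

0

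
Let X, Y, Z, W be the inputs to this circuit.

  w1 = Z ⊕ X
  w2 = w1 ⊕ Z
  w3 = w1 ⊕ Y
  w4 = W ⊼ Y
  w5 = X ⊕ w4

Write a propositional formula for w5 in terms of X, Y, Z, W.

w4 = W ⊼ Y
w5 = X ⊕ w4 = X ⊕ (W ⊼ Y)

X ⊕ (W ⊼ Y)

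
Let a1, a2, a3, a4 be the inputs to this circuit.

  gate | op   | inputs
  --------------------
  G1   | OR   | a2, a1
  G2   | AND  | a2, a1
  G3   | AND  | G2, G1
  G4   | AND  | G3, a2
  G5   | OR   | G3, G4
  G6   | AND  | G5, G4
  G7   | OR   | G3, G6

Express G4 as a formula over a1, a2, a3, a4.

((a2 AND a1) AND (a2 OR a1)) AND a2

G1 = a2 OR a1
G2 = a2 AND a1
G3 = G2 AND G1 = (a2 AND a1) AND (a2 OR a1)
G4 = G3 AND a2 = ((a2 AND a1) AND (a2 OR a1)) AND a2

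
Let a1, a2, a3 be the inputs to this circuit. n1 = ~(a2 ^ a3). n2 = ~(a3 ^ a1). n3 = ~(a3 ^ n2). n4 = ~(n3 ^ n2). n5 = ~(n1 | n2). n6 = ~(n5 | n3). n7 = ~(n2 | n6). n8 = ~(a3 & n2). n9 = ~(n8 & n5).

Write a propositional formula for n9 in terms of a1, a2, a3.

~((~(a3 & (~(a3 ^ a1)))) & (~((~(a2 ^ a3)) | (~(a3 ^ a1)))))

n1 = ~(a2 ^ a3)
n2 = ~(a3 ^ a1)
n5 = ~(n1 | n2) = ~((~(a2 ^ a3)) | (~(a3 ^ a1)))
n8 = ~(a3 & n2) = ~(a3 & (~(a3 ^ a1)))
n9 = ~(n8 & n5) = ~((~(a3 & (~(a3 ^ a1)))) & (~((~(a2 ^ a3)) | (~(a3 ^ a1)))))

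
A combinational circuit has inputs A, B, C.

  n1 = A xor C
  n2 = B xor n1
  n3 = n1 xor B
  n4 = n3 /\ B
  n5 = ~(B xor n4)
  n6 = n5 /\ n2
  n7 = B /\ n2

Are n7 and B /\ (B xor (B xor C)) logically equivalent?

No

n1 = A xor C
n2 = B xor n1 = B xor (A xor C)
n7 = B /\ n2 = B /\ (B xor (A xor C))
At A=0, B=1, C=0: circuit gives 1, formula gives 0.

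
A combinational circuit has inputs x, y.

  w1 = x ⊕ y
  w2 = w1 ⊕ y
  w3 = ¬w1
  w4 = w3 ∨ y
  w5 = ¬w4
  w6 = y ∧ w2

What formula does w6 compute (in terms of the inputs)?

w1 = x ⊕ y
w2 = w1 ⊕ y = (x ⊕ y) ⊕ y
w6 = y ∧ w2 = y ∧ ((x ⊕ y) ⊕ y)

y ∧ ((x ⊕ y) ⊕ y)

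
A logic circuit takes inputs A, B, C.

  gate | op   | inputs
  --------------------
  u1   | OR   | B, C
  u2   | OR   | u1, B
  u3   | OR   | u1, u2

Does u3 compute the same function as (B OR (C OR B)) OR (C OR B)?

Yes

u1 = B OR C
u2 = u1 OR B = (B OR C) OR B
u3 = u1 OR u2 = (B OR C) OR ((B OR C) OR B)
At A=0, B=0, C=0: circuit gives 0, formula gives 0.
At A=0, B=0, C=1: circuit gives 1, formula gives 1.
Agrees on all 8 inputs.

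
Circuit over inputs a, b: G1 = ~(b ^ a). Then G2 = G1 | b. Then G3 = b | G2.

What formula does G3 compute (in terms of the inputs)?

G1 = ~(b ^ a)
G2 = G1 | b = (~(b ^ a)) | b
G3 = b | G2 = b | ((~(b ^ a)) | b)

b | ((~(b ^ a)) | b)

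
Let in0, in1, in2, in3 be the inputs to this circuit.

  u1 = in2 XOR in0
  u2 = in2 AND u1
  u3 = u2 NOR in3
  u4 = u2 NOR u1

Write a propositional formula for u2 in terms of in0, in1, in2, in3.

u1 = in2 XOR in0
u2 = in2 AND u1 = in2 AND (in2 XOR in0)

in2 AND (in2 XOR in0)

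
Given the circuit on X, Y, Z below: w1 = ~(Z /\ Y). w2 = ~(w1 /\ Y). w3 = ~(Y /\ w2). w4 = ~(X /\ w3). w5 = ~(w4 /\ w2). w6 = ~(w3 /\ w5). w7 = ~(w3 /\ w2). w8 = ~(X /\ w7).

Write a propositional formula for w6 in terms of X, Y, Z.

~((~(Y /\ (~((~(Z /\ Y)) /\ Y)))) /\ (~((~(X /\ (~(Y /\ (~((~(Z /\ Y)) /\ Y)))))) /\ (~((~(Z /\ Y)) /\ Y)))))

w1 = ~(Z /\ Y)
w2 = ~(w1 /\ Y) = ~((~(Z /\ Y)) /\ Y)
w3 = ~(Y /\ w2) = ~(Y /\ (~((~(Z /\ Y)) /\ Y)))
w4 = ~(X /\ w3) = ~(X /\ (~(Y /\ (~((~(Z /\ Y)) /\ Y)))))
w5 = ~(w4 /\ w2) = ~((~(X /\ (~(Y /\ (~((~(Z /\ Y)) /\ Y)))))) /\ (~((~(Z /\ Y)) /\ Y)))
w6 = ~(w3 /\ w5) = ~((~(Y /\ (~((~(Z /\ Y)) /\ Y)))) /\ (~((~(X /\ (~(Y /\ (~((~(Z /\ Y)) /\ Y)))))) /\ (~((~(Z /\ Y)) /\ Y)))))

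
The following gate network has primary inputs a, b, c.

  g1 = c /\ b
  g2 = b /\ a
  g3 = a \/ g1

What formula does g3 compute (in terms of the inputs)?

g1 = c /\ b
g3 = a \/ g1 = a \/ (c /\ b)

a \/ (c /\ b)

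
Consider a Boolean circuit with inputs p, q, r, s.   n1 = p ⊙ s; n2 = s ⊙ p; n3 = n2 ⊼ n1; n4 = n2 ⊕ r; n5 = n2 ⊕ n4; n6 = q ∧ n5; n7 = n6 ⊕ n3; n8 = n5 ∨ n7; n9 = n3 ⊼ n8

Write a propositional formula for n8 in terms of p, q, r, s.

n1 = p ⊙ s
n2 = s ⊙ p
n3 = n2 ⊼ n1 = (s ⊙ p) ⊼ (p ⊙ s)
n4 = n2 ⊕ r = (s ⊙ p) ⊕ r
n5 = n2 ⊕ n4 = (s ⊙ p) ⊕ ((s ⊙ p) ⊕ r)
n6 = q ∧ n5 = q ∧ ((s ⊙ p) ⊕ ((s ⊙ p) ⊕ r))
n7 = n6 ⊕ n3 = (q ∧ ((s ⊙ p) ⊕ ((s ⊙ p) ⊕ r))) ⊕ ((s ⊙ p) ⊼ (p ⊙ s))
n8 = n5 ∨ n7 = ((s ⊙ p) ⊕ ((s ⊙ p) ⊕ r)) ∨ ((q ∧ ((s ⊙ p) ⊕ ((s ⊙ p) ⊕ r))) ⊕ ((s ⊙ p) ⊼ (p ⊙ s)))

((s ⊙ p) ⊕ ((s ⊙ p) ⊕ r)) ∨ ((q ∧ ((s ⊙ p) ⊕ ((s ⊙ p) ⊕ r))) ⊕ ((s ⊙ p) ⊼ (p ⊙ s)))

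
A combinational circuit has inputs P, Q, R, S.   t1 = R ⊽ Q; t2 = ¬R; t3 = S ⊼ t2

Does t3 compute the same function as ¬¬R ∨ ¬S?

Yes

t2 = ¬R
t3 = S ⊼ t2 = S ⊼ ¬R
At P=0, Q=0, R=0, S=1: circuit gives 0, formula gives 0.
At P=0, Q=0, R=0, S=0: circuit gives 1, formula gives 1.
Agrees on all 16 inputs.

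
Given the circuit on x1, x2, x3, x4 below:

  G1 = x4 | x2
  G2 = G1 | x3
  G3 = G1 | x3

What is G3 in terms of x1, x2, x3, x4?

(x4 | x2) | x3

G1 = x4 | x2
G3 = G1 | x3 = (x4 | x2) | x3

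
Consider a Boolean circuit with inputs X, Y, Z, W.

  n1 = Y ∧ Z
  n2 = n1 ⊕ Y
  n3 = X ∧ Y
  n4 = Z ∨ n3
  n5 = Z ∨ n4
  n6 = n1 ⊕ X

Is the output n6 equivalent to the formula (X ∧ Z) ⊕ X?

No

n1 = Y ∧ Z
n6 = n1 ⊕ X = (Y ∧ Z) ⊕ X
At X=0, Y=1, Z=1, W=0: circuit gives 1, formula gives 0.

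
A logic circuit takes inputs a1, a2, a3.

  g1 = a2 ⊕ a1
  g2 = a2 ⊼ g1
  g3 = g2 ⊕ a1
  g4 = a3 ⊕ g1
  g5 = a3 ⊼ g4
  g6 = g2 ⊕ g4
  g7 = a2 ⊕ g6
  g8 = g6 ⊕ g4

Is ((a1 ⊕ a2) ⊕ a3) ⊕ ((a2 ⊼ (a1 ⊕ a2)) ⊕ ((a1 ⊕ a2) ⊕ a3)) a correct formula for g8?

g1 = a2 ⊕ a1
g2 = a2 ⊼ g1 = a2 ⊼ (a2 ⊕ a1)
g4 = a3 ⊕ g1 = a3 ⊕ (a2 ⊕ a1)
g6 = g2 ⊕ g4 = (a2 ⊼ (a2 ⊕ a1)) ⊕ (a3 ⊕ (a2 ⊕ a1))
g8 = g6 ⊕ g4 = ((a2 ⊼ (a2 ⊕ a1)) ⊕ (a3 ⊕ (a2 ⊕ a1))) ⊕ (a3 ⊕ (a2 ⊕ a1))
At a1=0, a2=1, a3=0: circuit gives 0, formula gives 0.
At a1=0, a2=0, a3=0: circuit gives 1, formula gives 1.
Agrees on all 8 inputs.

Yes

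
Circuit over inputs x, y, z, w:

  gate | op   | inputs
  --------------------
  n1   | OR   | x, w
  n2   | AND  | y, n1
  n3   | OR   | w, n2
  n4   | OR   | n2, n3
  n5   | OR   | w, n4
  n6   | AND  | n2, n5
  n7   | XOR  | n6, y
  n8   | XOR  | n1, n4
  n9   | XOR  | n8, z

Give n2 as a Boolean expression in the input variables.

n1 = x OR w
n2 = y AND n1 = y AND (x OR w)

y AND (x OR w)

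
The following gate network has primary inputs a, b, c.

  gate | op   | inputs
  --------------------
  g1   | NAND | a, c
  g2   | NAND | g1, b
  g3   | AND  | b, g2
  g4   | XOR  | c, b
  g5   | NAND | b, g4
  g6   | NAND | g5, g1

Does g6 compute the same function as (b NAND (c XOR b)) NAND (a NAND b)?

g1 = a NAND c
g4 = c XOR b
g5 = b NAND g4 = b NAND (c XOR b)
g6 = g5 NAND g1 = (b NAND (c XOR b)) NAND (a NAND c)
At a=1, b=0, c=1: circuit gives 1, formula gives 0.

No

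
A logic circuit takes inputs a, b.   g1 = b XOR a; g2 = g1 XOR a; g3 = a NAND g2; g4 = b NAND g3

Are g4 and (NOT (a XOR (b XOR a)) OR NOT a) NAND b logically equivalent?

g1 = b XOR a
g2 = g1 XOR a = (b XOR a) XOR a
g3 = a NAND g2 = a NAND ((b XOR a) XOR a)
g4 = b NAND g3 = b NAND (a NAND ((b XOR a) XOR a))
At a=0, b=1: circuit gives 0, formula gives 0.
At a=0, b=0: circuit gives 1, formula gives 1.
Agrees on all 4 inputs.

Yes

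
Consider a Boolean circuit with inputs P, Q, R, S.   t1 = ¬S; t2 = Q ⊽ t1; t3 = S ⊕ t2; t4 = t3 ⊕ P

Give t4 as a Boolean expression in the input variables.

t1 = ¬S
t2 = Q ⊽ t1 = Q ⊽ ¬S
t3 = S ⊕ t2 = S ⊕ (Q ⊽ ¬S)
t4 = t3 ⊕ P = (S ⊕ (Q ⊽ ¬S)) ⊕ P

(S ⊕ (Q ⊽ ¬S)) ⊕ P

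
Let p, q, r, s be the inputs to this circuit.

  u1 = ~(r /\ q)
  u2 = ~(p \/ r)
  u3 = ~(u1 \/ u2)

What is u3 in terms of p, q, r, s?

u1 = ~(r /\ q)
u2 = ~(p \/ r)
u3 = ~(u1 \/ u2) = ~((~(r /\ q)) \/ (~(p \/ r)))

~((~(r /\ q)) \/ (~(p \/ r)))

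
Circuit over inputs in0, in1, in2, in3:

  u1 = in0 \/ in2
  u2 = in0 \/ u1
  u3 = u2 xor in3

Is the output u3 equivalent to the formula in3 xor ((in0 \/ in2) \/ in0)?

u1 = in0 \/ in2
u2 = in0 \/ u1 = in0 \/ (in0 \/ in2)
u3 = u2 xor in3 = (in0 \/ (in0 \/ in2)) xor in3
At in0=0, in1=0, in2=0, in3=0: circuit gives 0, formula gives 0.
At in0=0, in1=0, in2=0, in3=1: circuit gives 1, formula gives 1.
Agrees on all 16 inputs.

Yes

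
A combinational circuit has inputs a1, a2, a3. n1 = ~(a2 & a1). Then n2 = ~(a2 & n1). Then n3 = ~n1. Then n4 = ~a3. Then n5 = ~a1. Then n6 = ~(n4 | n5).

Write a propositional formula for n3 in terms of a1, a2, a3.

n1 = ~(a2 & a1)
n3 = ~n1 = ~(~(a2 & a1))

~(~(a2 & a1))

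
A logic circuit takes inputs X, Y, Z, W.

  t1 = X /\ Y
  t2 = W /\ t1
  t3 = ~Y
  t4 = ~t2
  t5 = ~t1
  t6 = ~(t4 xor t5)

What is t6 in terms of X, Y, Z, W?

~(~(W /\ (X /\ Y)) xor ~(X /\ Y))

t1 = X /\ Y
t2 = W /\ t1 = W /\ (X /\ Y)
t4 = ~t2 = ~(W /\ (X /\ Y))
t5 = ~t1 = ~(X /\ Y)
t6 = ~(t4 xor t5) = ~(~(W /\ (X /\ Y)) xor ~(X /\ Y))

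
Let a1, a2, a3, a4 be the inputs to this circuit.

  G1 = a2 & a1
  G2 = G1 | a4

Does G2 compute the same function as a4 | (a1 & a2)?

G1 = a2 & a1
G2 = G1 | a4 = (a2 & a1) | a4
At a1=0, a2=0, a3=0, a4=0: circuit gives 0, formula gives 0.
At a1=0, a2=0, a3=0, a4=1: circuit gives 1, formula gives 1.
Agrees on all 16 inputs.

Yes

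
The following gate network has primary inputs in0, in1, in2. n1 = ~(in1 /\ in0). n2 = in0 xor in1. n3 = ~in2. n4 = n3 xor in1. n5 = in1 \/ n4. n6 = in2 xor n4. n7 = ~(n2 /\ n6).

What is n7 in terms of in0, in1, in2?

~((in0 xor in1) /\ (in2 xor (~in2 xor in1)))

n2 = in0 xor in1
n3 = ~in2
n4 = n3 xor in1 = ~in2 xor in1
n6 = in2 xor n4 = in2 xor (~in2 xor in1)
n7 = ~(n2 /\ n6) = ~((in0 xor in1) /\ (in2 xor (~in2 xor in1)))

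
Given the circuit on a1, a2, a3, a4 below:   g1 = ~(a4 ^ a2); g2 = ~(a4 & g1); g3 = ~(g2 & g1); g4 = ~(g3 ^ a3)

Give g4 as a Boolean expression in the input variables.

~((~((~(a4 & (~(a4 ^ a2)))) & (~(a4 ^ a2)))) ^ a3)

g1 = ~(a4 ^ a2)
g2 = ~(a4 & g1) = ~(a4 & (~(a4 ^ a2)))
g3 = ~(g2 & g1) = ~((~(a4 & (~(a4 ^ a2)))) & (~(a4 ^ a2)))
g4 = ~(g3 ^ a3) = ~((~((~(a4 & (~(a4 ^ a2)))) & (~(a4 ^ a2)))) ^ a3)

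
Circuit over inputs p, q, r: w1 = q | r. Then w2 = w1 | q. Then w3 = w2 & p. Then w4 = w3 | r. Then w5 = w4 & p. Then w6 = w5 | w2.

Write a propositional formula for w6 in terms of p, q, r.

w1 = q | r
w2 = w1 | q = (q | r) | q
w3 = w2 & p = ((q | r) | q) & p
w4 = w3 | r = (((q | r) | q) & p) | r
w5 = w4 & p = ((((q | r) | q) & p) | r) & p
w6 = w5 | w2 = (((((q | r) | q) & p) | r) & p) | ((q | r) | q)

(((((q | r) | q) & p) | r) & p) | ((q | r) | q)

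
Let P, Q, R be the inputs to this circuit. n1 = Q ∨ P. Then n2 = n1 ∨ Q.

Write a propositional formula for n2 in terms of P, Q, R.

(Q ∨ P) ∨ Q

n1 = Q ∨ P
n2 = n1 ∨ Q = (Q ∨ P) ∨ Q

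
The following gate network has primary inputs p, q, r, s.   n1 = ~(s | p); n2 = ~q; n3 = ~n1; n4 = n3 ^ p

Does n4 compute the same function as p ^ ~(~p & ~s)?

n1 = ~(s | p)
n3 = ~n1 = ~(~(s | p))
n4 = n3 ^ p = ~(~(s | p)) ^ p
At p=0, q=0, r=0, s=0: circuit gives 0, formula gives 0.
At p=0, q=0, r=0, s=1: circuit gives 1, formula gives 1.
Agrees on all 16 inputs.

Yes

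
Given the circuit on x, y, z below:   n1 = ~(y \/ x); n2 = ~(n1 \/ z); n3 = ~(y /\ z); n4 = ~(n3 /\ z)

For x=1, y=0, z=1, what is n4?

n3 = ~(0 /\ 1) = 1
n4 = ~(1 /\ 1) = 0

0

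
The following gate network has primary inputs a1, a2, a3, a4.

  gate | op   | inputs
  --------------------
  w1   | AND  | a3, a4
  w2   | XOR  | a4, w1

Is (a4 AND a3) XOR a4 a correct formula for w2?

Yes

w1 = a3 AND a4
w2 = a4 XOR w1 = a4 XOR (a3 AND a4)
At a1=0, a2=0, a3=0, a4=0: circuit gives 0, formula gives 0.
At a1=0, a2=0, a3=0, a4=1: circuit gives 1, formula gives 1.
Agrees on all 16 inputs.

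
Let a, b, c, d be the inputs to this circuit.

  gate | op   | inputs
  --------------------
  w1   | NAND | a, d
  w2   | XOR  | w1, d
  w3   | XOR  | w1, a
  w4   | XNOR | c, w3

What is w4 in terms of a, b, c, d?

w1 = a NAND d
w3 = w1 XOR a = (a NAND d) XOR a
w4 = c XNOR w3 = c XNOR ((a NAND d) XOR a)

c XNOR ((a NAND d) XOR a)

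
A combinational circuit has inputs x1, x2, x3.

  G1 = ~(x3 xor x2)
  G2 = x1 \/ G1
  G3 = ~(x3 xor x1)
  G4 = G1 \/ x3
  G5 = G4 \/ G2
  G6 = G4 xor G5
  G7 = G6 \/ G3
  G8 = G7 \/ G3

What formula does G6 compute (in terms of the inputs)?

G1 = ~(x3 xor x2)
G2 = x1 \/ G1 = x1 \/ (~(x3 xor x2))
G4 = G1 \/ x3 = (~(x3 xor x2)) \/ x3
G5 = G4 \/ G2 = ((~(x3 xor x2)) \/ x3) \/ (x1 \/ (~(x3 xor x2)))
G6 = G4 xor G5 = ((~(x3 xor x2)) \/ x3) xor (((~(x3 xor x2)) \/ x3) \/ (x1 \/ (~(x3 xor x2))))

((~(x3 xor x2)) \/ x3) xor (((~(x3 xor x2)) \/ x3) \/ (x1 \/ (~(x3 xor x2))))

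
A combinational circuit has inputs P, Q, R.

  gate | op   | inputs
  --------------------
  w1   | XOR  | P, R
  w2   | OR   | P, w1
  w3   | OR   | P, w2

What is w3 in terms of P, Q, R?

w1 = P XOR R
w2 = P OR w1 = P OR (P XOR R)
w3 = P OR w2 = P OR (P OR (P XOR R))

P OR (P OR (P XOR R))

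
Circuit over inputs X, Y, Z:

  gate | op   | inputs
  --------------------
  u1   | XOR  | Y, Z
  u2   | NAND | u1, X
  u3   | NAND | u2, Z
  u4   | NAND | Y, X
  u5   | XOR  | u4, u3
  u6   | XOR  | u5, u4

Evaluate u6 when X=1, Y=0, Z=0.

u1 = 0 XOR 0 = 0
u2 = 0 NAND 1 = 1
u3 = 1 NAND 0 = 1
u4 = 0 NAND 1 = 1
u5 = 1 XOR 1 = 0
u6 = 0 XOR 1 = 1

1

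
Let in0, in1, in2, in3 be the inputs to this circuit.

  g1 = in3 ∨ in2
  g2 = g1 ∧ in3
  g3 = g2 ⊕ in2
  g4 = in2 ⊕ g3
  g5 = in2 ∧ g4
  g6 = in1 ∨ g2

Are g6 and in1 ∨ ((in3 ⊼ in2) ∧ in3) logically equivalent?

No

g1 = in3 ∨ in2
g2 = g1 ∧ in3 = (in3 ∨ in2) ∧ in3
g6 = in1 ∨ g2 = in1 ∨ ((in3 ∨ in2) ∧ in3)
At in0=0, in1=0, in2=1, in3=1: circuit gives 1, formula gives 0.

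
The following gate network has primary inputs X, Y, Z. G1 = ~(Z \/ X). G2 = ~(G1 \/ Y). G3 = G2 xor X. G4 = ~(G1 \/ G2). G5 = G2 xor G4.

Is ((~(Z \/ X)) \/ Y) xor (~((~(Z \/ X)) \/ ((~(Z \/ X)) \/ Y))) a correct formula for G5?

G1 = ~(Z \/ X)
G2 = ~(G1 \/ Y) = ~((~(Z \/ X)) \/ Y)
G4 = ~(G1 \/ G2) = ~((~(Z \/ X)) \/ (~((~(Z \/ X)) \/ Y)))
G5 = G2 xor G4 = (~((~(Z \/ X)) \/ Y)) xor (~((~(Z \/ X)) \/ (~((~(Z \/ X)) \/ Y))))
At X=0, Y=0, Z=0: circuit gives 0, formula gives 1.

No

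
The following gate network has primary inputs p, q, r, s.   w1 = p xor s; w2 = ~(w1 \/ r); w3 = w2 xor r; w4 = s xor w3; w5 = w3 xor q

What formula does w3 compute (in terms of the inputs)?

w1 = p xor s
w2 = ~(w1 \/ r) = ~((p xor s) \/ r)
w3 = w2 xor r = (~((p xor s) \/ r)) xor r

(~((p xor s) \/ r)) xor r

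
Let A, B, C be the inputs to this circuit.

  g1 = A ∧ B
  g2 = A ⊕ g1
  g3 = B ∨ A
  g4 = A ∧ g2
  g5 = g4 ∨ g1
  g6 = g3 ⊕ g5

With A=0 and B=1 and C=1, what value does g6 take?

1

g1 = 0 ∧ 1 = 0
g2 = 0 ⊕ 0 = 0
g3 = 1 ∨ 0 = 1
g4 = 0 ∧ 0 = 0
g5 = 0 ∨ 0 = 0
g6 = 1 ⊕ 0 = 1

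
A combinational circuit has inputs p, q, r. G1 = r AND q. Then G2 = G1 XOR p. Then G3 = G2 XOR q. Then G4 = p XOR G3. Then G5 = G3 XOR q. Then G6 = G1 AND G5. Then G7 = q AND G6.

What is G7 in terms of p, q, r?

G1 = r AND q
G2 = G1 XOR p = (r AND q) XOR p
G3 = G2 XOR q = ((r AND q) XOR p) XOR q
G5 = G3 XOR q = (((r AND q) XOR p) XOR q) XOR q
G6 = G1 AND G5 = (r AND q) AND ((((r AND q) XOR p) XOR q) XOR q)
G7 = q AND G6 = q AND ((r AND q) AND ((((r AND q) XOR p) XOR q) XOR q))

q AND ((r AND q) AND ((((r AND q) XOR p) XOR q) XOR q))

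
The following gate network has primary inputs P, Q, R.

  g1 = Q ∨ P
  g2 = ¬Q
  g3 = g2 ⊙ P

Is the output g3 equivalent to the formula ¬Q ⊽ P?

No

g2 = ¬Q
g3 = g2 ⊙ P = ¬Q ⊙ P
At P=1, Q=0, R=0: circuit gives 1, formula gives 0.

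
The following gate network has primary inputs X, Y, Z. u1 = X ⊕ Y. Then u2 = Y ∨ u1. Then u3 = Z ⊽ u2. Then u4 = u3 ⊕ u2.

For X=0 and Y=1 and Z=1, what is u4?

1

u1 = 0 ⊕ 1 = 1
u2 = 1 ∨ 1 = 1
u3 = 1 ⊽ 1 = 0
u4 = 0 ⊕ 1 = 1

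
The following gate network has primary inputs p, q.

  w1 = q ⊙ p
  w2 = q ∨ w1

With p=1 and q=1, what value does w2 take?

1

w1 = 1 ⊙ 1 = 1
w2 = 1 ∨ 1 = 1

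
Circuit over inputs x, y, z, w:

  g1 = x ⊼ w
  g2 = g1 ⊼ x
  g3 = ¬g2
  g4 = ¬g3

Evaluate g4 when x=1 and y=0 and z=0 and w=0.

0

g1 = 1 ⊼ 0 = 1
g2 = 1 ⊼ 1 = 0
g3 = ¬0 = 1
g4 = ¬1 = 0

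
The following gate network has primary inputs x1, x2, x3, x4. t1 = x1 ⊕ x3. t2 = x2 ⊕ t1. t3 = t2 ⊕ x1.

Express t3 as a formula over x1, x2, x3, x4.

(x2 ⊕ (x1 ⊕ x3)) ⊕ x1

t1 = x1 ⊕ x3
t2 = x2 ⊕ t1 = x2 ⊕ (x1 ⊕ x3)
t3 = t2 ⊕ x1 = (x2 ⊕ (x1 ⊕ x3)) ⊕ x1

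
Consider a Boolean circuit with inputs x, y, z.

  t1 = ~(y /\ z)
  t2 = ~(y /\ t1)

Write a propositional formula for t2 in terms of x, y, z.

~(y /\ (~(y /\ z)))

t1 = ~(y /\ z)
t2 = ~(y /\ t1) = ~(y /\ (~(y /\ z)))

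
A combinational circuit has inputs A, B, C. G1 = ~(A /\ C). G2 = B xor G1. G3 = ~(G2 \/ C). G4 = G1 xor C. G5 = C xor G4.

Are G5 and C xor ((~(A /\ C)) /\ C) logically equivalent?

G1 = ~(A /\ C)
G4 = G1 xor C = (~(A /\ C)) xor C
G5 = C xor G4 = C xor ((~(A /\ C)) xor C)
At A=0, B=0, C=0: circuit gives 1, formula gives 0.

No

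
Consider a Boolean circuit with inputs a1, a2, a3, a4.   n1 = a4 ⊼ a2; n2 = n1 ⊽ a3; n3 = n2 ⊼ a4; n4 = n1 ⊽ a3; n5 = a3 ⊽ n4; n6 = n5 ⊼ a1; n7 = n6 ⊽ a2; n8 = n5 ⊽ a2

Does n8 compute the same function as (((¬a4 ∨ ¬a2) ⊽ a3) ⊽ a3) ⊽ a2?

Yes

n1 = a4 ⊼ a2
n4 = n1 ⊽ a3 = (a4 ⊼ a2) ⊽ a3
n5 = a3 ⊽ n4 = a3 ⊽ ((a4 ⊼ a2) ⊽ a3)
n8 = n5 ⊽ a2 = (a3 ⊽ ((a4 ⊼ a2) ⊽ a3)) ⊽ a2
At a1=0, a2=0, a3=0, a4=0: circuit gives 0, formula gives 0.
At a1=0, a2=0, a3=1, a4=0: circuit gives 1, formula gives 1.
Agrees on all 16 inputs.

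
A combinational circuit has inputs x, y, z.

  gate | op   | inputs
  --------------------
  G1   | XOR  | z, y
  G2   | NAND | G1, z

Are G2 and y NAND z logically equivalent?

No

G1 = z XOR y
G2 = G1 NAND z = (z XOR y) NAND z
At x=0, y=0, z=1: circuit gives 0, formula gives 1.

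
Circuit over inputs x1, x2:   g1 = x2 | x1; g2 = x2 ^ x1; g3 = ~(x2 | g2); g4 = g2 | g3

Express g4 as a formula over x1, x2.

g2 = x2 ^ x1
g3 = ~(x2 | g2) = ~(x2 | (x2 ^ x1))
g4 = g2 | g3 = (x2 ^ x1) | (~(x2 | (x2 ^ x1)))

(x2 ^ x1) | (~(x2 | (x2 ^ x1)))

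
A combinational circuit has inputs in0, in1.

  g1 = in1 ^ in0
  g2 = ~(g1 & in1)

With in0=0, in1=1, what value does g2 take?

0

g1 = 1 ^ 0 = 1
g2 = ~(1 & 1) = 0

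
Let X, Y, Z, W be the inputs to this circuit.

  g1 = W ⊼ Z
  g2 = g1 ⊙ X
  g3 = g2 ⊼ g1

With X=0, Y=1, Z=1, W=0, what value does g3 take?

1

g1 = 0 ⊼ 1 = 1
g2 = 1 ⊙ 0 = 0
g3 = 0 ⊼ 1 = 1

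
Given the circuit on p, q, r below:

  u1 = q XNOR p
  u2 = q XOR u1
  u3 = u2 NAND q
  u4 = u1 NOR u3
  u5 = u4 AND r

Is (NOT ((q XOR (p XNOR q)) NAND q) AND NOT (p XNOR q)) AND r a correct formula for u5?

Yes

u1 = q XNOR p
u2 = q XOR u1 = q XOR (q XNOR p)
u3 = u2 NAND q = (q XOR (q XNOR p)) NAND q
u4 = u1 NOR u3 = (q XNOR p) NOR ((q XOR (q XNOR p)) NAND q)
u5 = u4 AND r = ((q XNOR p) NOR ((q XOR (q XNOR p)) NAND q)) AND r
At p=0, q=0, r=0: circuit gives 0, formula gives 0.
At p=0, q=1, r=1: circuit gives 1, formula gives 1.
Agrees on all 8 inputs.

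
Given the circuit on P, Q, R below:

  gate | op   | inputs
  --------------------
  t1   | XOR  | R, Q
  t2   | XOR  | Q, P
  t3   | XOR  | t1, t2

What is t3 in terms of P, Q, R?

(R XOR Q) XOR (Q XOR P)

t1 = R XOR Q
t2 = Q XOR P
t3 = t1 XOR t2 = (R XOR Q) XOR (Q XOR P)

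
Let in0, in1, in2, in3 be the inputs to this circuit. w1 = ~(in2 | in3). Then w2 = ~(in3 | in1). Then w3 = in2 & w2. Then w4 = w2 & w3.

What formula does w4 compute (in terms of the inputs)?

(~(in3 | in1)) & (in2 & (~(in3 | in1)))

w2 = ~(in3 | in1)
w3 = in2 & w2 = in2 & (~(in3 | in1))
w4 = w2 & w3 = (~(in3 | in1)) & (in2 & (~(in3 | in1)))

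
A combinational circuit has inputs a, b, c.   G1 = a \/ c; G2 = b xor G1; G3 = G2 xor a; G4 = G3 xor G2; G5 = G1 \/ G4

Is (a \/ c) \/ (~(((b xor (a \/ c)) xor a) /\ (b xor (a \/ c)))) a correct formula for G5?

G1 = a \/ c
G2 = b xor G1 = b xor (a \/ c)
G3 = G2 xor a = (b xor (a \/ c)) xor a
G4 = G3 xor G2 = ((b xor (a \/ c)) xor a) xor (b xor (a \/ c))
G5 = G1 \/ G4 = (a \/ c) \/ (((b xor (a \/ c)) xor a) xor (b xor (a \/ c)))
At a=0, b=0, c=0: circuit gives 0, formula gives 1.

No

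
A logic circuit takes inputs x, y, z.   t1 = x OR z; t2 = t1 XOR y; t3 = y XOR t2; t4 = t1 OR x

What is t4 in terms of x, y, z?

t1 = x OR z
t4 = t1 OR x = (x OR z) OR x

(x OR z) OR x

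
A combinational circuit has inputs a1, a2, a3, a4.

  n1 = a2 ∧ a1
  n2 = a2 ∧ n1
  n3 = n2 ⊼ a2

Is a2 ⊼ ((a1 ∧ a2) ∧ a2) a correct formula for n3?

n1 = a2 ∧ a1
n2 = a2 ∧ n1 = a2 ∧ (a2 ∧ a1)
n3 = n2 ⊼ a2 = (a2 ∧ (a2 ∧ a1)) ⊼ a2
At a1=1, a2=1, a3=0, a4=0: circuit gives 0, formula gives 0.
At a1=0, a2=0, a3=0, a4=0: circuit gives 1, formula gives 1.
Agrees on all 16 inputs.

Yes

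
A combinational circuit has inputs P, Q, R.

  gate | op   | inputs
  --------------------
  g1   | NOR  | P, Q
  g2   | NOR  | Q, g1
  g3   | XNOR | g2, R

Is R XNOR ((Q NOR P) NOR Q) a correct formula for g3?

Yes

g1 = P NOR Q
g2 = Q NOR g1 = Q NOR (P NOR Q)
g3 = g2 XNOR R = (Q NOR (P NOR Q)) XNOR R
At P=0, Q=0, R=1: circuit gives 0, formula gives 0.
At P=0, Q=0, R=0: circuit gives 1, formula gives 1.
Agrees on all 8 inputs.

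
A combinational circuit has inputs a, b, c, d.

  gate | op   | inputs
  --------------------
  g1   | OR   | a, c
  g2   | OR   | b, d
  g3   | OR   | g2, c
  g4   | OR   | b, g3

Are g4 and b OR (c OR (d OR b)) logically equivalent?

Yes

g2 = b OR d
g3 = g2 OR c = (b OR d) OR c
g4 = b OR g3 = b OR ((b OR d) OR c)
At a=0, b=0, c=0, d=0: circuit gives 0, formula gives 0.
At a=0, b=0, c=0, d=1: circuit gives 1, formula gives 1.
Agrees on all 16 inputs.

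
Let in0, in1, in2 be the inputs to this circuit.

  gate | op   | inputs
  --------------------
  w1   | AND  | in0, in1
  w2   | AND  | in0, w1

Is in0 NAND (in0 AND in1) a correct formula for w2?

w1 = in0 AND in1
w2 = in0 AND w1 = in0 AND (in0 AND in1)
At in0=0, in1=0, in2=0: circuit gives 0, formula gives 1.

No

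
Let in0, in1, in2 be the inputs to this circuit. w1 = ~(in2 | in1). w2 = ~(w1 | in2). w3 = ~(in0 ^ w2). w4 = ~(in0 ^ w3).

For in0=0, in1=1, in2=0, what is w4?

w1 = ~(0 | 1) = 0
w2 = ~(0 | 0) = 1
w3 = ~(0 ^ 1) = 0
w4 = ~(0 ^ 0) = 1

1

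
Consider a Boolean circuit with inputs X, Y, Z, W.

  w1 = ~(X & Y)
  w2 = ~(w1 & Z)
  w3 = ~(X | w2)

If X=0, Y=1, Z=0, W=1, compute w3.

w1 = ~(0 & 1) = 1
w2 = ~(1 & 0) = 1
w3 = ~(0 | 1) = 0

0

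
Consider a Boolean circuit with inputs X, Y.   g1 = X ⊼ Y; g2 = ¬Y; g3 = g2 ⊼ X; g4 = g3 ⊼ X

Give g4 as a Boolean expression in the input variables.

(¬Y ⊼ X) ⊼ X

g2 = ¬Y
g3 = g2 ⊼ X = ¬Y ⊼ X
g4 = g3 ⊼ X = (¬Y ⊼ X) ⊼ X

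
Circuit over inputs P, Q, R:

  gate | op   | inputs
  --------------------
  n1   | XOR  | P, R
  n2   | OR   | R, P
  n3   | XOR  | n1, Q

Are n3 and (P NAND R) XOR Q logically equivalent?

No

n1 = P XOR R
n3 = n1 XOR Q = (P XOR R) XOR Q
At P=0, Q=0, R=0: circuit gives 0, formula gives 1.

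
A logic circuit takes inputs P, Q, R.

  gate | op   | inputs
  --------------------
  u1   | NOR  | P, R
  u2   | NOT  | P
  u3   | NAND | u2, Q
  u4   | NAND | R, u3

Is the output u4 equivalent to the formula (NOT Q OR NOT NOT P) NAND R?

Yes

u2 = NOT P
u3 = u2 NAND Q = NOT P NAND Q
u4 = R NAND u3 = R NAND (NOT P NAND Q)
At P=0, Q=0, R=1: circuit gives 0, formula gives 0.
At P=0, Q=0, R=0: circuit gives 1, formula gives 1.
Agrees on all 8 inputs.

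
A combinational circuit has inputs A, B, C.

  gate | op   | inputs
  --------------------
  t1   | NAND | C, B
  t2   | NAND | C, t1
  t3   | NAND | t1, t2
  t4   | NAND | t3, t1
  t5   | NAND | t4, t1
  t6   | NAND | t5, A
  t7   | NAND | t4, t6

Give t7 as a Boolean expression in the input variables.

t1 = C NAND B
t2 = C NAND t1 = C NAND (C NAND B)
t3 = t1 NAND t2 = (C NAND B) NAND (C NAND (C NAND B))
t4 = t3 NAND t1 = ((C NAND B) NAND (C NAND (C NAND B))) NAND (C NAND B)
t5 = t4 NAND t1 = (((C NAND B) NAND (C NAND (C NAND B))) NAND (C NAND B)) NAND (C NAND B)
t6 = t5 NAND A = ((((C NAND B) NAND (C NAND (C NAND B))) NAND (C NAND B)) NAND (C NAND B)) NAND A
t7 = t4 NAND t6 = (((C NAND B) NAND (C NAND (C NAND B))) NAND (C NAND B)) NAND (((((C NAND B) NAND (C NAND (C NAND B))) NAND (C NAND B)) NAND (C NAND B)) NAND A)

(((C NAND B) NAND (C NAND (C NAND B))) NAND (C NAND B)) NAND (((((C NAND B) NAND (C NAND (C NAND B))) NAND (C NAND B)) NAND (C NAND B)) NAND A)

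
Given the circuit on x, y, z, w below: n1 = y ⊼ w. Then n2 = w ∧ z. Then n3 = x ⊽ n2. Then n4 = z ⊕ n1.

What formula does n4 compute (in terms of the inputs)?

z ⊕ (y ⊼ w)

n1 = y ⊼ w
n4 = z ⊕ n1 = z ⊕ (y ⊼ w)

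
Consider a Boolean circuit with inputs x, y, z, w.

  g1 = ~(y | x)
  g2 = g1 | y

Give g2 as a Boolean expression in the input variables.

(~(y | x)) | y

g1 = ~(y | x)
g2 = g1 | y = (~(y | x)) | y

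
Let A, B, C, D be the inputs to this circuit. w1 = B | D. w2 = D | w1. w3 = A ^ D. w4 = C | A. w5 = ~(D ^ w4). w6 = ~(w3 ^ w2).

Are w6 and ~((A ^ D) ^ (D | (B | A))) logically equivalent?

w1 = B | D
w2 = D | w1 = D | (B | D)
w3 = A ^ D
w6 = ~(w3 ^ w2) = ~((A ^ D) ^ (D | (B | D)))
At A=1, B=0, C=0, D=0: circuit gives 0, formula gives 1.

No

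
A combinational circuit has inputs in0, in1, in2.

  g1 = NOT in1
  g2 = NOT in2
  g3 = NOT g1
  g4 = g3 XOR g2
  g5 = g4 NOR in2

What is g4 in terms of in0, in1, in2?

NOT NOT in1 XOR NOT in2

g1 = NOT in1
g2 = NOT in2
g3 = NOT g1 = NOT NOT in1
g4 = g3 XOR g2 = NOT NOT in1 XOR NOT in2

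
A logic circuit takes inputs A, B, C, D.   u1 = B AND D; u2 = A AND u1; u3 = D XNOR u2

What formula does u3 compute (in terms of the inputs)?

D XNOR (A AND (B AND D))

u1 = B AND D
u2 = A AND u1 = A AND (B AND D)
u3 = D XNOR u2 = D XNOR (A AND (B AND D))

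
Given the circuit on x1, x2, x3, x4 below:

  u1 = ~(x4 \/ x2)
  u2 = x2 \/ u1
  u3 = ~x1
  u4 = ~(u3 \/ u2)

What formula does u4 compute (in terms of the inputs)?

u1 = ~(x4 \/ x2)
u2 = x2 \/ u1 = x2 \/ (~(x4 \/ x2))
u3 = ~x1
u4 = ~(u3 \/ u2) = ~(~x1 \/ (x2 \/ (~(x4 \/ x2))))

~(~x1 \/ (x2 \/ (~(x4 \/ x2))))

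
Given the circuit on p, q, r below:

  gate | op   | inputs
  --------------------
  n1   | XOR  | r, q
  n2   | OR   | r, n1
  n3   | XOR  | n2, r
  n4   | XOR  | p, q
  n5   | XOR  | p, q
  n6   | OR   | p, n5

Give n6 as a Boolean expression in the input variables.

n5 = p XOR q
n6 = p OR n5 = p OR (p XOR q)

p OR (p XOR q)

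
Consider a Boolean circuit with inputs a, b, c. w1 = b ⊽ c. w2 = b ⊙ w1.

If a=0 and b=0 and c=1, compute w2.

1

w1 = 0 ⊽ 1 = 0
w2 = 0 ⊙ 0 = 1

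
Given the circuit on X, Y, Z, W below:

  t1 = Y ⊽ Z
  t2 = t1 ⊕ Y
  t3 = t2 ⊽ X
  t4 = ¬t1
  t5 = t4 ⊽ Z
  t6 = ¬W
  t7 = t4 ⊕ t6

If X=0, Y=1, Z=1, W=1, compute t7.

1

t1 = 1 ⊽ 1 = 0
t4 = ¬0 = 1
t6 = ¬1 = 0
t7 = 1 ⊕ 0 = 1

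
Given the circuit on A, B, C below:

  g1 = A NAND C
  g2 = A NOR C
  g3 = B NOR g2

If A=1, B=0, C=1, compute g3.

g2 = 1 NOR 1 = 0
g3 = 0 NOR 0 = 1

1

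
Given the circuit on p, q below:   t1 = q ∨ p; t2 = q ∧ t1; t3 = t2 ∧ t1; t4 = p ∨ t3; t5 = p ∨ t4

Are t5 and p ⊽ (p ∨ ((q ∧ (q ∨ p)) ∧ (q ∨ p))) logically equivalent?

No

t1 = q ∨ p
t2 = q ∧ t1 = q ∧ (q ∨ p)
t3 = t2 ∧ t1 = (q ∧ (q ∨ p)) ∧ (q ∨ p)
t4 = p ∨ t3 = p ∨ ((q ∧ (q ∨ p)) ∧ (q ∨ p))
t5 = p ∨ t4 = p ∨ (p ∨ ((q ∧ (q ∨ p)) ∧ (q ∨ p)))
At p=0, q=0: circuit gives 0, formula gives 1.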